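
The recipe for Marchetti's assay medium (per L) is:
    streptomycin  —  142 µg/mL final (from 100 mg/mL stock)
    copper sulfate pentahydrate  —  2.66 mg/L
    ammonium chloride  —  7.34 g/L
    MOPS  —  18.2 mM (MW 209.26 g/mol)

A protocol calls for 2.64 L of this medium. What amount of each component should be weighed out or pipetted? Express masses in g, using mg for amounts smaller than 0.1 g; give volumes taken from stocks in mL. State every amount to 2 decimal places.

streptomycin 3.75 mL; copper sulfate pentahydrate 7.02 mg; ammonium chloride 19.38 g; MOPS 10.05 g

Working volume: 2.64 L.
streptomycin: V = C2·V2/C1 = 142 µg/mL × 2640 mL ÷ 100000 µg/mL = 3.75 mL
copper sulfate pentahydrate: 2.66 mg/L × 2.64 L = 7.02 mg
ammonium chloride: 7.34 g/L × 2.64 L = 19.38 g
MOPS: 18.2 mmol/L × 209.26 g/mol × 2.64 L ÷ 1000 = 10.05 g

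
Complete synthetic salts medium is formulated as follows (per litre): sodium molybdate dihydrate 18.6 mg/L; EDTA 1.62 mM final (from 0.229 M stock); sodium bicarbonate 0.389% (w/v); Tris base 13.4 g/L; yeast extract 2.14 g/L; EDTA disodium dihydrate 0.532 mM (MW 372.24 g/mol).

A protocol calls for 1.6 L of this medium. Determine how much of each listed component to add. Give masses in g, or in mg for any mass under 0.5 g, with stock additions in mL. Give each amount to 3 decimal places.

Scale factor relative to 1 L: 1.6.
sodium molybdate dihydrate: 18.6 mg/L × 1.6 L = 29.760 mg
EDTA: dilute stock: 1.62 mM × 1600 mL ÷ 229 mM = 11.319 mL
sodium bicarbonate: 0.389% w/v = 3.89 g/L → 3.89 × 1.6 L = 6.224 g
Tris base: 13.4 g/L × 1.6 L = 21.440 g
yeast extract: 2.14 g/L × 1.6 L = 3.424 g
EDTA disodium dihydrate: 0.532 mmol/L × 372.24 mg/mmol × 1.6 L = 316.851 mg

sodium molybdate dihydrate 29.760 mg; EDTA 11.319 mL; sodium bicarbonate 6.224 g; Tris base 21.440 g; yeast extract 3.424 g; EDTA disodium dihydrate 316.851 mg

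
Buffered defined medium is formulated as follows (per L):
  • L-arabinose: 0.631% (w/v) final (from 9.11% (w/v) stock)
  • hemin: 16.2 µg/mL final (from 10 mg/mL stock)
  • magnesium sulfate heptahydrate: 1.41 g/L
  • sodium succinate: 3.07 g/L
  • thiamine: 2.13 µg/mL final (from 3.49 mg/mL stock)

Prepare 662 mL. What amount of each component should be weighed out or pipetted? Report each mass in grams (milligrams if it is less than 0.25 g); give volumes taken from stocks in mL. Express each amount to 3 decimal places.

L-arabinose 45.853 mL; hemin 1.072 mL; magnesium sulfate heptahydrate 0.933 g; sodium succinate 2.032 g; thiamine 0.404 mL

Target volume = 662 mL = 0.662 L.
L-arabinose: V = C2·V2/C1 = 0.631% ÷ 9.11% × 662 mL = 45.853 mL
hemin: C1V1 = C2V2 → 16.2 µg/mL × 662 mL ÷ 10000 µg/mL = 1.072 mL
magnesium sulfate heptahydrate: 1.41 g/L × 0.662 L = 0.933 g
sodium succinate: 3.07 g/L × 0.662 L = 2.032 g
thiamine: dilute stock: 2.13 µg/mL × 662 mL ÷ 3490 µg/mL = 0.404 mL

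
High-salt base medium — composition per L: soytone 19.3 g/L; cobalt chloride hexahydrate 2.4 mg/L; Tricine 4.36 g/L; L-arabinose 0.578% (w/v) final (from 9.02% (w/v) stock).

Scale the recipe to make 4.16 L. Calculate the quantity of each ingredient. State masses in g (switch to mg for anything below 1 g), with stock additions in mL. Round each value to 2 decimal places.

soytone 80.29 g; cobalt chloride hexahydrate 9.98 mg; Tricine 18.14 g; L-arabinose 266.57 mL

Scale factor relative to 1 L: 4.16.
soytone: 19.3 g/L × 4.16 L = 80.29 g
cobalt chloride hexahydrate: 2.4 mg/L × 4.16 L = 9.98 mg
Tricine: 4.36 g/L × 4.16 L = 18.14 g
L-arabinose: dilute stock: 0.578% ÷ 9.02% × 4160 mL = 266.57 mL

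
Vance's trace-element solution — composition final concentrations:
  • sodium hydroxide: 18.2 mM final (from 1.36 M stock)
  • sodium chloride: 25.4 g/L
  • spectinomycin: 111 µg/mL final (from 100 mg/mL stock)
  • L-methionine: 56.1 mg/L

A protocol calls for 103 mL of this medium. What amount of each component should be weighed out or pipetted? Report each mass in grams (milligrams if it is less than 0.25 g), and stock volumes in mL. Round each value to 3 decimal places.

Target volume = 103 mL = 0.103 L.
sodium hydroxide: V = C2·V2/C1 = 18.2 mM × 103 mL ÷ 1360 mM = 1.378 mL
sodium chloride: 25.4 g/L × 0.103 L = 2.616 g
spectinomycin: dilute stock: 111 µg/mL × 103 mL ÷ 100000 µg/mL = 0.114 mL
L-methionine: 56.1 mg/L × 0.103 L = 5.778 mg

sodium hydroxide 1.378 mL; sodium chloride 2.616 g; spectinomycin 0.114 mL; L-methionine 5.778 mg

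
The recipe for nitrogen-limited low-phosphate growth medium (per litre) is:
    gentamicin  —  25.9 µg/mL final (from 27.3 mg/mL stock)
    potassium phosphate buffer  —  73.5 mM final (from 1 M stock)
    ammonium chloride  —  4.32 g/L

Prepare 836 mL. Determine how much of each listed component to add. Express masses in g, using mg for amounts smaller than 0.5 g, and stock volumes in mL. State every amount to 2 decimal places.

gentamicin 0.79 mL; potassium phosphate buffer 61.45 mL; ammonium chloride 3.61 g

Working volume: 836 mL = 0.836 L.
gentamicin: V = C2·V2/C1 = 25.9 µg/mL × 836 mL ÷ 27300 µg/mL = 0.79 mL
potassium phosphate buffer: C1V1 = C2V2 → 73.5 mM × 836 mL ÷ 1000 mM = 61.45 mL
ammonium chloride: 4.32 g/L × 0.836 L = 3.61 g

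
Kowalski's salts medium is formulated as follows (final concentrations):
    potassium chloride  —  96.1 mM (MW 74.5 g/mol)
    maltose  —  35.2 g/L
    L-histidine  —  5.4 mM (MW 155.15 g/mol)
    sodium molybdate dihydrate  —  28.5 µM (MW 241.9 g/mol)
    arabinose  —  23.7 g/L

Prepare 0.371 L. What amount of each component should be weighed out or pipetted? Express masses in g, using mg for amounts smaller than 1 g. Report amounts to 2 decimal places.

potassium chloride 2.66 g; maltose 13.06 g; L-histidine 310.83 mg; sodium molybdate dihydrate 2.56 mg; arabinose 8.79 g

Working volume: 0.371 L.
potassium chloride: 96.1 mmol/L × 74.5 g/mol × 0.371 L ÷ 1000 = 2.66 g
maltose: 35.2 g/L × 0.371 L = 13.06 g
L-histidine: 5.4 mmol/L × 155.15 mg/mmol × 0.371 L = 310.83 mg
sodium molybdate dihydrate: 28.5 µmol/L × 241.9 g/mol × 0.371 L ÷ 1000 = 2.56 mg
arabinose: 23.7 g/L × 0.371 L = 8.79 g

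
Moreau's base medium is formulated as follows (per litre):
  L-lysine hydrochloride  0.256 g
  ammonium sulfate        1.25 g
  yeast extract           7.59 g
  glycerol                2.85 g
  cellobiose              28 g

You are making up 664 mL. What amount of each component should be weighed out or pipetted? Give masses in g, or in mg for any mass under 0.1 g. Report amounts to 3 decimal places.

L-lysine hydrochloride 0.170 g; ammonium sulfate 0.830 g; yeast extract 5.040 g; glycerol 1.892 g; cellobiose 18.592 g

Ratio of target to recipe volume: 664 / 1000 = 0.664.
L-lysine hydrochloride: 0.256 g × (664 mL / 1000 mL) = 0.170 g
ammonium sulfate: 1.25 g × (664 mL / 1000 mL) = 0.830 g
yeast extract: 7.59 g × (664 mL / 1000 mL) = 5.040 g
glycerol: 2.85 g × (664 mL / 1000 mL) = 1.892 g
cellobiose: 28 g × (664 mL / 1000 mL) = 18.592 g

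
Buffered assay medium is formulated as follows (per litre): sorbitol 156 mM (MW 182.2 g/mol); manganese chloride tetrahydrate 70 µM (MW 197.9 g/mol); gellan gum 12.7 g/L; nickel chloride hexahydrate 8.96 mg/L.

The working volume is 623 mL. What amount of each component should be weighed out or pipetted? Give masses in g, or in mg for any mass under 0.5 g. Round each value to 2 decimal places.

Target volume = 623 mL = 0.623 L.
sorbitol: 156 mmol/L × 182.2 g/mol × 0.623 L ÷ 1000 = 17.71 g
manganese chloride tetrahydrate: 70 µmol/L × 197.9 g/mol × 0.623 L ÷ 1000 = 8.63 mg
gellan gum: 12.7 g/L × 0.623 L = 7.91 g
nickel chloride hexahydrate: 8.96 mg/L × 0.623 L = 5.58 mg

sorbitol 17.71 g; manganese chloride tetrahydrate 8.63 mg; gellan gum 7.91 g; nickel chloride hexahydrate 5.58 mg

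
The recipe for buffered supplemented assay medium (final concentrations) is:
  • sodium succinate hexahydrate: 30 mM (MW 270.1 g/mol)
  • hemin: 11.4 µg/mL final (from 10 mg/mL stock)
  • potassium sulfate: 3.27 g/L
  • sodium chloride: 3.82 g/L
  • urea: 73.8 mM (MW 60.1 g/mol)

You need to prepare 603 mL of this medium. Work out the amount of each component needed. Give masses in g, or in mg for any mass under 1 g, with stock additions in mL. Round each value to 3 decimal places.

sodium succinate hexahydrate 4.886 g; hemin 0.687 mL; potassium sulfate 1.972 g; sodium chloride 2.303 g; urea 2.675 g

Working volume: 603 mL = 0.603 L.
sodium succinate hexahydrate: 30 mmol/L × 270.1 g/mol × 0.603 L ÷ 1000 = 4.886 g
hemin: V = C2·V2/C1 = 11.4 µg/mL × 603 mL ÷ 10000 µg/mL = 0.687 mL
potassium sulfate: 3.27 g/L × 0.603 L = 1.972 g
sodium chloride: 3.82 g/L × 0.603 L = 2.303 g
urea: 73.8 mmol/L × 60.1 g/mol × 0.603 L ÷ 1000 = 2.675 g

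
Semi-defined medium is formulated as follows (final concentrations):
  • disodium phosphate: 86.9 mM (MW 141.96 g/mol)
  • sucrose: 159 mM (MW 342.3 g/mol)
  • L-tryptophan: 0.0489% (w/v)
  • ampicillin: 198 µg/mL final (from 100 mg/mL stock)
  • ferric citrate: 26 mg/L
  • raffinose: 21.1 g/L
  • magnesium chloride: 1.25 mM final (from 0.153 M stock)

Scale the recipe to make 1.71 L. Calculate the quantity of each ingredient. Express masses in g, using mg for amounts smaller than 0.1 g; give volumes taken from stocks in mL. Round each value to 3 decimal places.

Working volume: 1.71 L.
disodium phosphate: 86.9 mmol/L × 141.96 g/mol × 1.71 L ÷ 1000 = 21.095 g
sucrose: 159 mmol/L × 342.3 g/mol × 1.71 L ÷ 1000 = 93.068 g
L-tryptophan: 0.0489% w/v = 0.489 g/L → 0.489 × 1.71 L = 0.836 g
ampicillin: dilute stock: 198 µg/mL × 1710 mL ÷ 100000 µg/mL = 3.386 mL
ferric citrate: 26 mg/L × 1.71 L = 44.460 mg
raffinose: 21.1 g/L × 1.71 L = 36.081 g
magnesium chloride: dilute stock: 1.25 mM × 1710 mL ÷ 153 mM = 13.971 mL

disodium phosphate 21.095 g; sucrose 93.068 g; L-tryptophan 0.836 g; ampicillin 3.386 mL; ferric citrate 44.460 mg; raffinose 36.081 g; magnesium chloride 13.971 mL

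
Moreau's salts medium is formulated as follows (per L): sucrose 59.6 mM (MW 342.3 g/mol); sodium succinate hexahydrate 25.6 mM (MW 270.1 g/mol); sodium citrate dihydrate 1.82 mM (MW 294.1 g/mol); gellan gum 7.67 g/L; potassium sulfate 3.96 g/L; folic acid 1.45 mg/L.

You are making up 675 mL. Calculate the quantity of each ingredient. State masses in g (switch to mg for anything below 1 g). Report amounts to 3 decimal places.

sucrose 13.771 g; sodium succinate hexahydrate 4.667 g; sodium citrate dihydrate 361.302 mg; gellan gum 5.177 g; potassium sulfate 2.673 g; folic acid 0.979 mg

Scale factor relative to 1 L: 0.675.
sucrose: 59.6 mmol/L × 342.3 g/mol × 0.675 L ÷ 1000 = 13.771 g
sodium succinate hexahydrate: 25.6 mmol/L × 270.1 g/mol × 0.675 L ÷ 1000 = 4.667 g
sodium citrate dihydrate: 1.82 mmol/L × 294.1 mg/mmol × 0.675 L = 361.302 mg
gellan gum: 7.67 g/L × 0.675 L = 5.177 g
potassium sulfate: 3.96 g/L × 0.675 L = 2.673 g
folic acid: 1.45 mg/L × 0.675 L = 0.979 mg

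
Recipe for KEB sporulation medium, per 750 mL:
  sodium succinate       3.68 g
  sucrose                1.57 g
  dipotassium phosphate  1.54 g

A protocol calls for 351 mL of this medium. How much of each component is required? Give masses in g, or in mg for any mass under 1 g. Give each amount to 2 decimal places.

sodium succinate 1.72 g; sucrose 734.76 mg; dipotassium phosphate 720.72 mg

Ratio of target to recipe volume: 351 / 750 = 0.468.
sodium succinate: 3.68 g × (351 mL / 750 mL) = 1.72 g
sucrose: 1.57 g × (351 mL / 750 mL) = 0.73476 g = 734.76 mg
dipotassium phosphate: 1.54 g × (351 mL / 750 mL) = 0.72072 g = 720.72 mg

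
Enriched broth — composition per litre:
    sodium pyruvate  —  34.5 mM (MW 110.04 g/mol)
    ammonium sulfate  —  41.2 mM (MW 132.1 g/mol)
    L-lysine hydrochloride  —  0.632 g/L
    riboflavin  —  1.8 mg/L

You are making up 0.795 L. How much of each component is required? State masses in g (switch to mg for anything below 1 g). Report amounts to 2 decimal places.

Scale factor relative to 1 L: 0.795.
sodium pyruvate: 34.5 mmol/L × 110.04 g/mol × 0.795 L ÷ 1000 = 3.02 g
ammonium sulfate: 41.2 mmol/L × 132.1 g/mol × 0.795 L ÷ 1000 = 4.33 g
L-lysine hydrochloride: 0.632 g/L × 0.795 L = 0.50244 g = 502.44 mg
riboflavin: 1.8 mg/L × 0.795 L = 1.43 mg

sodium pyruvate 3.02 g; ammonium sulfate 4.33 g; L-lysine hydrochloride 502.44 mg; riboflavin 1.43 mg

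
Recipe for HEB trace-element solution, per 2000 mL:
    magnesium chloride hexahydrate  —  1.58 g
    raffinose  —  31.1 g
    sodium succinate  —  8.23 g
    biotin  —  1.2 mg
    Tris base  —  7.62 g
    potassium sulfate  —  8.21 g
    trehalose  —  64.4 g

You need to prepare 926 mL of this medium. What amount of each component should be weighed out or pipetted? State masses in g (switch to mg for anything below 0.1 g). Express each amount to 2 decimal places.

magnesium chloride hexahydrate 0.73 g; raffinose 14.40 g; sodium succinate 3.81 g; biotin 0.56 mg; Tris base 3.53 g; potassium sulfate 3.80 g; trehalose 29.82 g

Ratio of target to recipe volume: 926 / 2000 = 0.463.
magnesium chloride hexahydrate: 1.58 g × (926 mL / 2000 mL) = 0.73 g
raffinose: 31.1 g × (926 mL / 2000 mL) = 14.40 g
sodium succinate: 8.23 g × (926 mL / 2000 mL) = 3.81 g
biotin: 1.2 mg × (926 mL / 2000 mL) = 0.56 mg
Tris base: 7.62 g × (926 mL / 2000 mL) = 3.53 g
potassium sulfate: 8.21 g × (926 mL / 2000 mL) = 3.80 g
trehalose: 64.4 g × (926 mL / 2000 mL) = 29.82 g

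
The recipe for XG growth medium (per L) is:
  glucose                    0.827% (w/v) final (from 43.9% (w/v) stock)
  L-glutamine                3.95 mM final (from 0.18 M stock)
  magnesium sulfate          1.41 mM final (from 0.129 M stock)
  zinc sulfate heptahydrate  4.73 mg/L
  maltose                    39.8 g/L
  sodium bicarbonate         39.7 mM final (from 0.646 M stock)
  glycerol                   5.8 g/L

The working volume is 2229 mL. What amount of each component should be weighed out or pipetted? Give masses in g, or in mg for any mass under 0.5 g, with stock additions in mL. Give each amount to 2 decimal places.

glucose 41.99 mL; L-glutamine 48.91 mL; magnesium sulfate 24.36 mL; zinc sulfate heptahydrate 10.54 mg; maltose 88.71 g; sodium bicarbonate 136.98 mL; glycerol 12.93 g

Target volume = 2229 mL = 2.229 L.
glucose: C1V1 = C2V2 → 0.827% ÷ 43.9% × 2229 mL = 41.99 mL
L-glutamine: C1V1 = C2V2 → 3.95 mM × 2229 mL ÷ 180 mM = 48.91 mL
magnesium sulfate: C1V1 = C2V2 → 1.41 mM × 2229 mL ÷ 129 mM = 24.36 mL
zinc sulfate heptahydrate: 4.73 mg/L × 2.229 L = 10.54 mg
maltose: 39.8 g/L × 2.229 L = 88.71 g
sodium bicarbonate: dilute stock: 39.7 mM × 2229 mL ÷ 646 mM = 136.98 mL
glycerol: 5.8 g/L × 2.229 L = 12.93 g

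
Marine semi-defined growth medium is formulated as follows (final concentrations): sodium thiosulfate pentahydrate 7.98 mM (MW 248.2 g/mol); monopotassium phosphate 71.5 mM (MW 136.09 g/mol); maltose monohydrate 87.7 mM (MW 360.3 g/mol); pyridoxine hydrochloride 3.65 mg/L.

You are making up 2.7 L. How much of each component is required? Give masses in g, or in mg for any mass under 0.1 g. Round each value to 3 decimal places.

sodium thiosulfate pentahydrate 5.348 g; monopotassium phosphate 26.272 g; maltose monohydrate 85.315 g; pyridoxine hydrochloride 9.855 mg

Working volume: 2.7 L.
sodium thiosulfate pentahydrate: 7.98 mmol/L × 248.2 g/mol × 2.7 L ÷ 1000 = 5.348 g
monopotassium phosphate: 71.5 mmol/L × 136.09 g/mol × 2.7 L ÷ 1000 = 26.272 g
maltose monohydrate: 87.7 mmol/L × 360.3 g/mol × 2.7 L ÷ 1000 = 85.315 g
pyridoxine hydrochloride: 3.65 mg/L × 2.7 L = 9.855 mg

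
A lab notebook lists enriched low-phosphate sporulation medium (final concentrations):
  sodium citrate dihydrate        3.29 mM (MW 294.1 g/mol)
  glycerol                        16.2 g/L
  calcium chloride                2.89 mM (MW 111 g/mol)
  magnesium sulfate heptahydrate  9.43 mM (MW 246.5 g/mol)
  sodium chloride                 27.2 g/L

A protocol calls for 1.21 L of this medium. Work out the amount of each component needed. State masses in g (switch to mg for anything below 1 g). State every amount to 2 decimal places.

Scale factor relative to 1 L: 1.21.
sodium citrate dihydrate: 3.29 mmol/L × 294.1 g/mol × 1.21 L ÷ 1000 = 1.17 g
glycerol: 16.2 g/L × 1.21 L = 19.60 g
calcium chloride: 2.89 mmol/L × 111 mg/mmol × 1.21 L = 388.16 mg
magnesium sulfate heptahydrate: 9.43 mmol/L × 246.5 g/mol × 1.21 L ÷ 1000 = 2.81 g
sodium chloride: 27.2 g/L × 1.21 L = 32.91 g

sodium citrate dihydrate 1.17 g; glycerol 19.60 g; calcium chloride 388.16 mg; magnesium sulfate heptahydrate 2.81 g; sodium chloride 32.91 g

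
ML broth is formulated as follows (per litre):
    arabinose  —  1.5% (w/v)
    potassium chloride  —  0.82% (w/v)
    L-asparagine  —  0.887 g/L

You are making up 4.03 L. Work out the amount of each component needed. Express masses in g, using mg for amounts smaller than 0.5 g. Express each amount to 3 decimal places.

arabinose 60.450 g; potassium chloride 33.046 g; L-asparagine 3.575 g

Scale factor relative to 1 L: 4.03.
arabinose: 1.5% w/v = 15 g/L → 15 × 4.03 L = 60.450 g
potassium chloride: 0.82 g per 100 mL × 4030 mL ÷ 100 = 33.046 g
L-asparagine: 0.887 g/L × 4.03 L = 3.575 g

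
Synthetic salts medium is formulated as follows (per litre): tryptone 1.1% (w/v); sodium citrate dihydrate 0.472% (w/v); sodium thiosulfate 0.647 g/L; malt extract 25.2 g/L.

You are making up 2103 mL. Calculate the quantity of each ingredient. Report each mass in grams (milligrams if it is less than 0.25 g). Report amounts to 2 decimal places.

Working volume: 2103 mL = 2.103 L.
tryptone: 1.1 g per 100 mL × 2103 mL ÷ 100 = 23.13 g
sodium citrate dihydrate: 0.472 g per 100 mL × 2103 mL ÷ 100 = 9.93 g
sodium thiosulfate: 0.647 g/L × 2.103 L = 1.36 g
malt extract: 25.2 g/L × 2.103 L = 53.00 g

tryptone 23.13 g; sodium citrate dihydrate 9.93 g; sodium thiosulfate 1.36 g; malt extract 53.00 g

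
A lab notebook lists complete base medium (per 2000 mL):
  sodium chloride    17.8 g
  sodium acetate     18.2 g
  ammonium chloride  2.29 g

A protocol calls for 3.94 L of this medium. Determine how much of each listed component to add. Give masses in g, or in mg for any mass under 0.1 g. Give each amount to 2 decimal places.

Scale factor = 3940 mL / 2000 mL = 1.97.
sodium chloride: 17.8 g × (3940 mL / 2000 mL) = 35.07 g
sodium acetate: 18.2 g × (3940 mL / 2000 mL) = 35.85 g
ammonium chloride: 2.29 g × (3940 mL / 2000 mL) = 4.51 g

sodium chloride 35.07 g; sodium acetate 35.85 g; ammonium chloride 4.51 g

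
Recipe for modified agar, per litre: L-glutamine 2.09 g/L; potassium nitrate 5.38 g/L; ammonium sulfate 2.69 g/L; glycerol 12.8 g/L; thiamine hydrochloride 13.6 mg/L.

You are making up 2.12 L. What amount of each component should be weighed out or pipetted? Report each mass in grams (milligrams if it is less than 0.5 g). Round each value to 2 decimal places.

L-glutamine 4.43 g; potassium nitrate 11.41 g; ammonium sulfate 5.70 g; glycerol 27.14 g; thiamine hydrochloride 28.83 mg

Working volume: 2.12 L.
L-glutamine: 2.09 g/L × 2.12 L = 4.43 g
potassium nitrate: 5.38 g/L × 2.12 L = 11.41 g
ammonium sulfate: 2.69 g/L × 2.12 L = 5.70 g
glycerol: 12.8 g/L × 2.12 L = 27.14 g
thiamine hydrochloride: 13.6 mg/L × 2.12 L = 28.83 mg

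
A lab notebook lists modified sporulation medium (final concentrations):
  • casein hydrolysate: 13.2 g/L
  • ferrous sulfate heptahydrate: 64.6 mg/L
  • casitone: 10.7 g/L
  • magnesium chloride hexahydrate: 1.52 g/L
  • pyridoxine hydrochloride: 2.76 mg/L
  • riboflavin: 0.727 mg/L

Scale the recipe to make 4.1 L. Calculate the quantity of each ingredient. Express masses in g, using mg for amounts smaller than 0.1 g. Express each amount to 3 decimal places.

casein hydrolysate 54.120 g; ferrous sulfate heptahydrate 0.265 g; casitone 43.870 g; magnesium chloride hexahydrate 6.232 g; pyridoxine hydrochloride 11.316 mg; riboflavin 2.981 mg

Working volume: 4.1 L.
casein hydrolysate: 13.2 g/L × 4.1 L = 54.120 g
ferrous sulfate heptahydrate: 64.6 mg/L × 4.1 L = 264.86 mg = 0.265 g
casitone: 10.7 g/L × 4.1 L = 43.870 g
magnesium chloride hexahydrate: 1.52 g/L × 4.1 L = 6.232 g
pyridoxine hydrochloride: 2.76 mg/L × 4.1 L = 11.316 mg
riboflavin: 0.727 mg/L × 4.1 L = 2.981 mg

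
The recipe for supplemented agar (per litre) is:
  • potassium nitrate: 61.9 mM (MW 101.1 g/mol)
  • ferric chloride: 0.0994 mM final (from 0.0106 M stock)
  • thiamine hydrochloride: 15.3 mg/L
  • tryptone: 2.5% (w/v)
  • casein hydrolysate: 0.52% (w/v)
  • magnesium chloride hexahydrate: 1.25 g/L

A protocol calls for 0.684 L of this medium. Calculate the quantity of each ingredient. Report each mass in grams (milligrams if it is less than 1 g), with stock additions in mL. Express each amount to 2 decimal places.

Scale factor relative to 1 L: 0.684.
potassium nitrate: 61.9 mmol/L × 101.1 g/mol × 0.684 L ÷ 1000 = 4.28 g
ferric chloride: V = C2·V2/C1 = 0.0994 mM × 684 mL ÷ 10.6 mM = 6.41 mL
thiamine hydrochloride: 15.3 mg/L × 0.684 L = 10.47 mg
tryptone: 2.5% w/v = 25 g/L → 25 × 0.684 L = 17.10 g
casein hydrolysate: 0.52% w/v = 5.2 g/L → 5.2 × 0.684 L = 3.56 g
magnesium chloride hexahydrate: 1.25 g/L × 0.684 L = 0.855 g = 855.00 mg

potassium nitrate 4.28 g; ferric chloride 6.41 mL; thiamine hydrochloride 10.47 mg; tryptone 17.10 g; casein hydrolysate 3.56 g; magnesium chloride hexahydrate 855.00 mg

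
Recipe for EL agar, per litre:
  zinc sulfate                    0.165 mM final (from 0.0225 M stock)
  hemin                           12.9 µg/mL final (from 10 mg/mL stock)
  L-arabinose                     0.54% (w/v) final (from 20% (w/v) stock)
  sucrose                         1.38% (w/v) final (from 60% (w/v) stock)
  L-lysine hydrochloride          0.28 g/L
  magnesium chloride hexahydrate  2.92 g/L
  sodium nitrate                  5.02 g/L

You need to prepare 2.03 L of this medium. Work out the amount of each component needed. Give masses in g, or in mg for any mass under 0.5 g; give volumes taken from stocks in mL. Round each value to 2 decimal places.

Scale factor relative to 1 L: 2.03.
zinc sulfate: C1V1 = C2V2 → 0.165 mM × 2030 mL ÷ 22.5 mM = 14.89 mL
hemin: dilute stock: 12.9 µg/mL × 2030 mL ÷ 10000 µg/mL = 2.62 mL
L-arabinose: V = C2·V2/C1 = 0.54% ÷ 20% × 2030 mL = 54.81 mL
sucrose: C1V1 = C2V2 → 1.38% ÷ 60% × 2030 mL = 46.69 mL
L-lysine hydrochloride: 0.28 g/L × 2.03 L = 0.57 g
magnesium chloride hexahydrate: 2.92 g/L × 2.03 L = 5.93 g
sodium nitrate: 5.02 g/L × 2.03 L = 10.19 g

zinc sulfate 14.89 mL; hemin 2.62 mL; L-arabinose 54.81 mL; sucrose 46.69 mL; L-lysine hydrochloride 0.57 g; magnesium chloride hexahydrate 5.93 g; sodium nitrate 10.19 g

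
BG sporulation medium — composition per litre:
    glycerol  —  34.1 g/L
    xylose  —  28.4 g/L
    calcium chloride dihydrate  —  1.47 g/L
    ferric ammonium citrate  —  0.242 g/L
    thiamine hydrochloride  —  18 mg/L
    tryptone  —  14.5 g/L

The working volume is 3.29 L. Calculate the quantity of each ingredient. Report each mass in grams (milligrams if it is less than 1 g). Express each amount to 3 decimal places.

Working volume: 3.29 L.
glycerol: 34.1 g/L × 3.29 L = 112.189 g
xylose: 28.4 g/L × 3.29 L = 93.436 g
calcium chloride dihydrate: 1.47 g/L × 3.29 L = 4.836 g
ferric ammonium citrate: 0.242 g/L × 3.29 L = 0.79618 g = 796.180 mg
thiamine hydrochloride: 18 mg/L × 3.29 L = 59.220 mg
tryptone: 14.5 g/L × 3.29 L = 47.705 g

glycerol 112.189 g; xylose 93.436 g; calcium chloride dihydrate 4.836 g; ferric ammonium citrate 796.180 mg; thiamine hydrochloride 59.220 mg; tryptone 47.705 g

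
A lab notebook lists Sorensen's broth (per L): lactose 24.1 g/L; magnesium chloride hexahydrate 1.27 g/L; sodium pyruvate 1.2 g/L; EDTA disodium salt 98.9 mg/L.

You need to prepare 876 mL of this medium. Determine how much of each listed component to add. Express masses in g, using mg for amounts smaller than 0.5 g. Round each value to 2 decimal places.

lactose 21.11 g; magnesium chloride hexahydrate 1.11 g; sodium pyruvate 1.05 g; EDTA disodium salt 86.64 mg

Working volume: 876 mL = 0.876 L.
lactose: 24.1 g/L × 0.876 L = 21.11 g
magnesium chloride hexahydrate: 1.27 g/L × 0.876 L = 1.11 g
sodium pyruvate: 1.2 g/L × 0.876 L = 1.05 g
EDTA disodium salt: 98.9 mg/L × 0.876 L = 86.64 mg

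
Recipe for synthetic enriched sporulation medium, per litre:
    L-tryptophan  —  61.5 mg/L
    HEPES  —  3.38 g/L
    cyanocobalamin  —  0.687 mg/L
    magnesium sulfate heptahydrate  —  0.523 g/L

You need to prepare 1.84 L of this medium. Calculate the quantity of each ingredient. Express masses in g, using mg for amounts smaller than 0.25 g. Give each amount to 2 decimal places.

L-tryptophan 113.16 mg; HEPES 6.22 g; cyanocobalamin 1.26 mg; magnesium sulfate heptahydrate 0.96 g

Scale factor relative to 1 L: 1.84.
L-tryptophan: 61.5 mg/L × 1.84 L = 113.16 mg
HEPES: 3.38 g/L × 1.84 L = 6.22 g
cyanocobalamin: 0.687 mg/L × 1.84 L = 1.26 mg
magnesium sulfate heptahydrate: 0.523 g/L × 1.84 L = 0.96 g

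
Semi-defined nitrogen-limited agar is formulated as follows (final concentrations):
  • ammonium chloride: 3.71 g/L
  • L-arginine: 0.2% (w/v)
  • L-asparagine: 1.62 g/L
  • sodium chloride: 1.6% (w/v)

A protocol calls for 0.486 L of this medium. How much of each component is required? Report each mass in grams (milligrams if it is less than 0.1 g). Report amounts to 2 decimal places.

ammonium chloride 1.80 g; L-arginine 0.97 g; L-asparagine 0.79 g; sodium chloride 7.78 g

Working volume: 0.486 L.
ammonium chloride: 3.71 g/L × 0.486 L = 1.80 g
L-arginine: 0.2 g per 100 mL × 486 mL ÷ 100 = 0.97 g
L-asparagine: 1.62 g/L × 0.486 L = 0.79 g
sodium chloride: 1.6% w/v = 16 g/L → 16 × 0.486 L = 7.78 g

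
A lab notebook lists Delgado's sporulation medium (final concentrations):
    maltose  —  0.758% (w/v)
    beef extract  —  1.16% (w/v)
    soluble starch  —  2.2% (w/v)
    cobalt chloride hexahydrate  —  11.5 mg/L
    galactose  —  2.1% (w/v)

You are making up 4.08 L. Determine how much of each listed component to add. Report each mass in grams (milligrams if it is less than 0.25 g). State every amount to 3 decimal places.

maltose 30.926 g; beef extract 47.328 g; soluble starch 89.760 g; cobalt chloride hexahydrate 46.920 mg; galactose 85.680 g

Working volume: 4.08 L.
maltose: 0.758 g per 100 mL × 4080 mL ÷ 100 = 30.926 g
beef extract: 1.16% w/v = 11.6 g/L → 11.6 × 4.08 L = 47.328 g
soluble starch: 2.2 g per 100 mL × 4080 mL ÷ 100 = 89.760 g
cobalt chloride hexahydrate: 11.5 mg/L × 4.08 L = 46.920 mg
galactose: 2.1 g per 100 mL × 4080 mL ÷ 100 = 85.680 g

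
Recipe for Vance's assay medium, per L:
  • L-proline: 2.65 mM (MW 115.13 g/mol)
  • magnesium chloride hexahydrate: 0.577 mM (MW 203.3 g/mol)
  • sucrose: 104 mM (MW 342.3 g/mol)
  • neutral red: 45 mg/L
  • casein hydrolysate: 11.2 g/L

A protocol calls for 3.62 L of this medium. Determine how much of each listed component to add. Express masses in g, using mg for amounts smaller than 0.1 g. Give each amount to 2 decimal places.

Scale factor relative to 1 L: 3.62.
L-proline: 2.65 mmol/L × 115.13 g/mol × 3.62 L ÷ 1000 = 1.10 g
magnesium chloride hexahydrate: 0.577 mmol/L × 203.3 g/mol × 3.62 L ÷ 1000 = 0.42 g
sucrose: 104 mmol/L × 342.3 g/mol × 3.62 L ÷ 1000 = 128.87 g
neutral red: 45 mg/L × 3.62 L = 162.9 mg = 0.16 g
casein hydrolysate: 11.2 g/L × 3.62 L = 40.54 g

L-proline 1.10 g; magnesium chloride hexahydrate 0.42 g; sucrose 128.87 g; neutral red 0.16 g; casein hydrolysate 40.54 g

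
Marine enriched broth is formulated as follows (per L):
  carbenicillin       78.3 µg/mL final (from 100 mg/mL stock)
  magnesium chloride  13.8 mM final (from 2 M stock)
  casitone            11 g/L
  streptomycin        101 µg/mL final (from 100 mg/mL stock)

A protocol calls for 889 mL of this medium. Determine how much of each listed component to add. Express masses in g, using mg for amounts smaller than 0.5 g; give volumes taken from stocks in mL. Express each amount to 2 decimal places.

Working volume: 889 mL = 0.889 L.
carbenicillin: dilute stock: 78.3 µg/mL × 889 mL ÷ 100000 µg/mL = 0.70 mL
magnesium chloride: dilute stock: 13.8 mM × 889 mL ÷ 2000 mM = 6.13 mL
casitone: 11 g/L × 0.889 L = 9.78 g
streptomycin: V = C2·V2/C1 = 101 µg/mL × 889 mL ÷ 100000 µg/mL = 0.90 mL

carbenicillin 0.70 mL; magnesium chloride 6.13 mL; casitone 9.78 g; streptomycin 0.90 mL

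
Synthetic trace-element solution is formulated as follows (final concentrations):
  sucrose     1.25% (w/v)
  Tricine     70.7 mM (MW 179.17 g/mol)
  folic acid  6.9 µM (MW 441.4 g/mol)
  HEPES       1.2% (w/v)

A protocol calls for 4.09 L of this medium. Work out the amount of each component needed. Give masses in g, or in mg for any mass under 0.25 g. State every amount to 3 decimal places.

Scale factor relative to 1 L: 4.09.
sucrose: 1.25% w/v = 12.5 g/L → 12.5 × 4.09 L = 51.125 g
Tricine: 70.7 mmol/L × 179.17 g/mol × 4.09 L ÷ 1000 = 51.809 g
folic acid: 6.9 µmol/L × 441.4 g/mol × 4.09 L ÷ 1000 = 12.457 mg
HEPES: 1.2 g per 100 mL × 4090 mL ÷ 100 = 49.080 g

sucrose 51.125 g; Tricine 51.809 g; folic acid 12.457 mg; HEPES 49.080 g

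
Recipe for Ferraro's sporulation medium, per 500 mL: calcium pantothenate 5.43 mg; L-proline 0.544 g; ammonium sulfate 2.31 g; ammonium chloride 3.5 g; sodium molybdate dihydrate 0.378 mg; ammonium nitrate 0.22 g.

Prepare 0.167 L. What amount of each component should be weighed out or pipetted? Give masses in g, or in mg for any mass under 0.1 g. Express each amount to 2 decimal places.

calcium pantothenate 1.81 mg; L-proline 0.18 g; ammonium sulfate 0.77 g; ammonium chloride 1.17 g; sodium molybdate dihydrate 0.13 mg; ammonium nitrate 73.48 mg

Scale factor = 167 mL / 500 mL = 0.334.
calcium pantothenate: 5.43 mg × (167 mL / 500 mL) = 1.81 mg
L-proline: 0.544 g × (167 mL / 500 mL) = 0.18 g
ammonium sulfate: 2.31 g × (167 mL / 500 mL) = 0.77 g
ammonium chloride: 3.5 g × (167 mL / 500 mL) = 1.17 g
sodium molybdate dihydrate: 0.378 mg × (167 mL / 500 mL) = 0.13 mg
ammonium nitrate: 0.22 g × (167 mL / 500 mL) = 0.07348 g = 73.48 mg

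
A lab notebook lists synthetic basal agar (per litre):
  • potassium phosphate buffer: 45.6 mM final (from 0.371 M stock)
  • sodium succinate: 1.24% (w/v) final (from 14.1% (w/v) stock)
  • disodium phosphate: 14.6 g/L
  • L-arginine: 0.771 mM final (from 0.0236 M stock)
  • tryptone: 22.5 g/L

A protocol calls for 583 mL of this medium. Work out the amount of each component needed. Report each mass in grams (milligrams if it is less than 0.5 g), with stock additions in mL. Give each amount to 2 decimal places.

potassium phosphate buffer 71.66 mL; sodium succinate 51.27 mL; disodium phosphate 8.51 g; L-arginine 19.05 mL; tryptone 13.12 g

Working volume: 583 mL = 0.583 L.
potassium phosphate buffer: V = C2·V2/C1 = 45.6 mM × 583 mL ÷ 371 mM = 71.66 mL
sodium succinate: dilute stock: 1.24% ÷ 14.1% × 583 mL = 51.27 mL
disodium phosphate: 14.6 g/L × 0.583 L = 8.51 g
L-arginine: C1V1 = C2V2 → 0.771 mM × 583 mL ÷ 23.6 mM = 19.05 mL
tryptone: 22.5 g/L × 0.583 L = 13.12 g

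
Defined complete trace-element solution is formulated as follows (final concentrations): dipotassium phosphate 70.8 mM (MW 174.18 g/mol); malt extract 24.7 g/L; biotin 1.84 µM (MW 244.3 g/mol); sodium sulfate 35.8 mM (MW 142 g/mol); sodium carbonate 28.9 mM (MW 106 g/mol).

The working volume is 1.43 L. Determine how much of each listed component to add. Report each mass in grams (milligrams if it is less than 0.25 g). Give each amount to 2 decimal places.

Scale factor relative to 1 L: 1.43.
dipotassium phosphate: 70.8 mmol/L × 174.18 g/mol × 1.43 L ÷ 1000 = 17.63 g
malt extract: 24.7 g/L × 1.43 L = 35.32 g
biotin: 1.84 µmol/L × 244.3 g/mol × 1.43 L ÷ 1000 = 0.64 mg
sodium sulfate: 35.8 mmol/L × 142 g/mol × 1.43 L ÷ 1000 = 7.27 g
sodium carbonate: 28.9 mmol/L × 106 g/mol × 1.43 L ÷ 1000 = 4.38 g

dipotassium phosphate 17.63 g; malt extract 35.32 g; biotin 0.64 mg; sodium sulfate 7.27 g; sodium carbonate 4.38 g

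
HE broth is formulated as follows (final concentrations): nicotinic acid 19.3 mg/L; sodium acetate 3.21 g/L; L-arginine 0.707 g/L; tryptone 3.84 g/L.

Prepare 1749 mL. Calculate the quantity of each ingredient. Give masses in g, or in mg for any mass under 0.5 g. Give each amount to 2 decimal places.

Target volume = 1749 mL = 1.749 L.
nicotinic acid: 19.3 mg/L × 1.749 L = 33.76 mg
sodium acetate: 3.21 g/L × 1.749 L = 5.61 g
L-arginine: 0.707 g/L × 1.749 L = 1.24 g
tryptone: 3.84 g/L × 1.749 L = 6.72 g

nicotinic acid 33.76 mg; sodium acetate 5.61 g; L-arginine 1.24 g; tryptone 6.72 g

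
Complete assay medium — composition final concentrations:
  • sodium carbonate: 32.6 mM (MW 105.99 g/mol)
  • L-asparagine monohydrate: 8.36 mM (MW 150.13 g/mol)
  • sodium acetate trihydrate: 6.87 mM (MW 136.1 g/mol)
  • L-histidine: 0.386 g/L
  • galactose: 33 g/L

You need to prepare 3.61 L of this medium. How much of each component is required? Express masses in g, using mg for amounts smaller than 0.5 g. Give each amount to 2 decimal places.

sodium carbonate 12.47 g; L-asparagine monohydrate 4.53 g; sodium acetate trihydrate 3.38 g; L-histidine 1.39 g; galactose 119.13 g

Working volume: 3.61 L.
sodium carbonate: 32.6 mmol/L × 105.99 g/mol × 3.61 L ÷ 1000 = 12.47 g
L-asparagine monohydrate: 8.36 mmol/L × 150.13 g/mol × 3.61 L ÷ 1000 = 4.53 g
sodium acetate trihydrate: 6.87 mmol/L × 136.1 g/mol × 3.61 L ÷ 1000 = 3.38 g
L-histidine: 0.386 g/L × 3.61 L = 1.39 g
galactose: 33 g/L × 3.61 L = 119.13 g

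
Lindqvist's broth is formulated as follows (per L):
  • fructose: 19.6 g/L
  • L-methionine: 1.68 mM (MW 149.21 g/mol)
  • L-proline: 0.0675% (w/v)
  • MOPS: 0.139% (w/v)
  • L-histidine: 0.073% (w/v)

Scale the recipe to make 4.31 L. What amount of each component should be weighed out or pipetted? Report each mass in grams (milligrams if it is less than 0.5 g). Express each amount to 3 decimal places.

Working volume: 4.31 L.
fructose: 19.6 g/L × 4.31 L = 84.476 g
L-methionine: 1.68 mmol/L × 149.21 g/mol × 4.31 L ÷ 1000 = 1.080 g
L-proline: 0.0675 g per 100 mL × 4310 mL ÷ 100 = 2.909 g
MOPS: 0.139 g per 100 mL × 4310 mL ÷ 100 = 5.991 g
L-histidine: 0.073 g per 100 mL × 4310 mL ÷ 100 = 3.146 g

fructose 84.476 g; L-methionine 1.080 g; L-proline 2.909 g; MOPS 5.991 g; L-histidine 3.146 g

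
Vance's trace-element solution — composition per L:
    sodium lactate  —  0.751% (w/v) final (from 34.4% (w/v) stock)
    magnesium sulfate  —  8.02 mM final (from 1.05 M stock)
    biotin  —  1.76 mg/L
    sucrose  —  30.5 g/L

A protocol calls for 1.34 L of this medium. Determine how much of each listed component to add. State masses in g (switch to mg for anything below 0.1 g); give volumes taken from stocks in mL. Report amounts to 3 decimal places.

sodium lactate 29.254 mL; magnesium sulfate 10.235 mL; biotin 2.358 mg; sucrose 40.870 g

Working volume: 1.34 L.
sodium lactate: dilute stock: 0.751% ÷ 34.4% × 1340 mL = 29.254 mL
magnesium sulfate: dilute stock: 8.02 mM × 1340 mL ÷ 1050 mM = 10.235 mL
biotin: 1.76 mg/L × 1.34 L = 2.358 mg
sucrose: 30.5 g/L × 1.34 L = 40.870 g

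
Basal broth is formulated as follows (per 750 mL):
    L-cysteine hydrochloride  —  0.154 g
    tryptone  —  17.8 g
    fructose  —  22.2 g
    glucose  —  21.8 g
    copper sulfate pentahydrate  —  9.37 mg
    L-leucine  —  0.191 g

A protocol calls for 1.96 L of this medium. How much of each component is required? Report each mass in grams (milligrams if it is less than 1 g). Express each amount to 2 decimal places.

L-cysteine hydrochloride 402.45 mg; tryptone 46.52 g; fructose 58.02 g; glucose 56.97 g; copper sulfate pentahydrate 24.49 mg; L-leucine 499.15 mg

Scale factor = 1960 mL / 750 mL = 2.61333.
L-cysteine hydrochloride: 0.154 g × (1960 mL / 750 mL) = 0.402453 g = 402.45 mg
tryptone: 17.8 g × (1960 mL / 750 mL) = 46.52 g
fructose: 22.2 g × (1960 mL / 750 mL) = 58.02 g
glucose: 21.8 g × (1960 mL / 750 mL) = 56.97 g
copper sulfate pentahydrate: 9.37 mg × (1960 mL / 750 mL) = 24.49 mg
L-leucine: 0.191 g × (1960 mL / 750 mL) = 0.499147 g = 499.15 mg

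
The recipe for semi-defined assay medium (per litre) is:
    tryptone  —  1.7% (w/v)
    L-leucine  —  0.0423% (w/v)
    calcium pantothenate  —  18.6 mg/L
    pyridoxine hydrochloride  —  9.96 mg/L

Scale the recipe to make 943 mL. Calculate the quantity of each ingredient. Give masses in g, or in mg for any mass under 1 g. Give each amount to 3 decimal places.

Scale factor relative to 1 L: 0.943.
tryptone: 1.7% w/v = 17 g/L → 17 × 0.943 L = 16.031 g
L-leucine: 0.0423 g per 100 mL × 943 mL ÷ 100 = 0.398889 g = 398.889 mg
calcium pantothenate: 18.6 mg/L × 0.943 L = 17.540 mg
pyridoxine hydrochloride: 9.96 mg/L × 0.943 L = 9.392 mg

tryptone 16.031 g; L-leucine 398.889 mg; calcium pantothenate 17.540 mg; pyridoxine hydrochloride 9.392 mg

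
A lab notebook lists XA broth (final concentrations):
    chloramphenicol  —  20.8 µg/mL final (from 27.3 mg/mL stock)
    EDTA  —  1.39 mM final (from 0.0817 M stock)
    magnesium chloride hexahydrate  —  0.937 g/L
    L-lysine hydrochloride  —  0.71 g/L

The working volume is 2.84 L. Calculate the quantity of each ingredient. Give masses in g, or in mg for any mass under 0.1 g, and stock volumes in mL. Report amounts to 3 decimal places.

chloramphenicol 2.164 mL; EDTA 48.318 mL; magnesium chloride hexahydrate 2.661 g; L-lysine hydrochloride 2.016 g

Scale factor relative to 1 L: 2.84.
chloramphenicol: V = C2·V2/C1 = 20.8 µg/mL × 2840 mL ÷ 27300 µg/mL = 2.164 mL
EDTA: V = C2·V2/C1 = 1.39 mM × 2840 mL ÷ 81.7 mM = 48.318 mL
magnesium chloride hexahydrate: 0.937 g/L × 2.84 L = 2.661 g
L-lysine hydrochloride: 0.71 g/L × 2.84 L = 2.016 g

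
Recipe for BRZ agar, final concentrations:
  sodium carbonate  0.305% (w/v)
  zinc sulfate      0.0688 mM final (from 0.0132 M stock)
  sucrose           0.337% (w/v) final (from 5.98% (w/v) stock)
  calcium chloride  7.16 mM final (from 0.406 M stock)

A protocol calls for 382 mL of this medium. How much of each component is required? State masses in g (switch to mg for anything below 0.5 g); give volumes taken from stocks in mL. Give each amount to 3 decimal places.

Working volume: 382 mL = 0.382 L.
sodium carbonate: 0.305% w/v = 3.05 g/L → 3.05 × 0.382 L = 1.165 g
zinc sulfate: C1V1 = C2V2 → 0.0688 mM × 382 mL ÷ 13.2 mM = 1.991 mL
sucrose: C1V1 = C2V2 → 0.337% ÷ 5.98% × 382 mL = 21.527 mL
calcium chloride: C1V1 = C2V2 → 7.16 mM × 382 mL ÷ 406 mM = 6.737 mL

sodium carbonate 1.165 g; zinc sulfate 1.991 mL; sucrose 21.527 mL; calcium chloride 6.737 mL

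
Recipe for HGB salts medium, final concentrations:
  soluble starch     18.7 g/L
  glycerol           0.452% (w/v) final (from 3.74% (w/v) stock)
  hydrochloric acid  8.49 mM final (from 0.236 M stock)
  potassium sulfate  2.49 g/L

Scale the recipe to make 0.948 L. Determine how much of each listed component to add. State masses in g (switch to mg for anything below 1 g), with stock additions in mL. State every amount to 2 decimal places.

soluble starch 17.73 g; glycerol 114.57 mL; hydrochloric acid 34.10 mL; potassium sulfate 2.36 g

Working volume: 0.948 L.
soluble starch: 18.7 g/L × 0.948 L = 17.73 g
glycerol: V = C2·V2/C1 = 0.452% ÷ 3.74% × 948 mL = 114.57 mL
hydrochloric acid: V = C2·V2/C1 = 8.49 mM × 948 mL ÷ 236 mM = 34.10 mL
potassium sulfate: 2.49 g/L × 0.948 L = 2.36 g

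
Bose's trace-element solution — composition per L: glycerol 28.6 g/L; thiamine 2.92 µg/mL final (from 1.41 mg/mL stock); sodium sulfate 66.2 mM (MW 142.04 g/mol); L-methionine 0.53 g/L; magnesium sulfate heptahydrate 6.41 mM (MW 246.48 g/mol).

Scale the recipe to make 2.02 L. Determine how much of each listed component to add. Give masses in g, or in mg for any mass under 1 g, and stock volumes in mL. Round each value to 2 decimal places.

Scale factor relative to 1 L: 2.02.
glycerol: 28.6 g/L × 2.02 L = 57.77 g
thiamine: dilute stock: 2.92 µg/mL × 2020 mL ÷ 1410 µg/mL = 4.18 mL
sodium sulfate: 66.2 mmol/L × 142.04 g/mol × 2.02 L ÷ 1000 = 18.99 g
L-methionine: 0.53 g/L × 2.02 L = 1.07 g
magnesium sulfate heptahydrate: 6.41 mmol/L × 246.48 g/mol × 2.02 L ÷ 1000 = 3.19 g

glycerol 57.77 g; thiamine 4.18 mL; sodium sulfate 18.99 g; L-methionine 1.07 g; magnesium sulfate heptahydrate 3.19 g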